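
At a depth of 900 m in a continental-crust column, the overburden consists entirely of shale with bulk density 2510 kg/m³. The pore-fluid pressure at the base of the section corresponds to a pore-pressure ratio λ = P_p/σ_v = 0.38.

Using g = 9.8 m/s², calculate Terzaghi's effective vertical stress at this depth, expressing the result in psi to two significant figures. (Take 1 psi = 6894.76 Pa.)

2000 psi

Overburden (lithostatic) stress σ_v:
shale: 2510 kg/m³ × 9.8 m/s² × 900 m = 2.214×10^7 Pa = 22.14 MPa
Pore pressure P_p = λ·σ_v = 0.38 × 22.14 MPa = 8.413 MPa
Effective stress σ' = σ_v − P_p = 22.14 − 8.413 = 13.726 MPa = 1990.7 psi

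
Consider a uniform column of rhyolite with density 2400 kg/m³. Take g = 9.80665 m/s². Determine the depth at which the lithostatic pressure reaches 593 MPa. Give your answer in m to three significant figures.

h = P/(ρg) = 593 MPa / (2400 kg/m³ × 9.80665 m/s²) = 5.930×10^8 Pa / 23536 Pa/m = 25195 m

25200 m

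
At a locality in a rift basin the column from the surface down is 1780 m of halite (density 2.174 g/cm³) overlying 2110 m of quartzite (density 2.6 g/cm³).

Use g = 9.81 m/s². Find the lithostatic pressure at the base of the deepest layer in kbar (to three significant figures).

halite: 2174 kg/m³ × 9.81 m/s² × 1780 m = 3.796×10^7 Pa = 0.3796 kbar
quartzite: 2600 kg/m³ × 9.81 m/s² × 2110 m = 5.382×10^7 Pa = 0.5382 kbar
Total = 0.3796 + 0.5382 = 0.91780 kbar

0.918 kbar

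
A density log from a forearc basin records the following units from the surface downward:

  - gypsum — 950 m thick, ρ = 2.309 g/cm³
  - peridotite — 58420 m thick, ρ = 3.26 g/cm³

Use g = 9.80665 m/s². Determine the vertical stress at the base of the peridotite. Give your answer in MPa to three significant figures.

gypsum: 2309 kg/m³ × 9.80665 m/s² × 950 m = 2.151×10^7 Pa = 21.51 MPa
peridotite: 3260 kg/m³ × 9.80665 m/s² × 58420 m = 1.868×10^9 Pa = 1868 MPa
Total = 21.51 + 1868 = 1889.2 MPa

1890 MPa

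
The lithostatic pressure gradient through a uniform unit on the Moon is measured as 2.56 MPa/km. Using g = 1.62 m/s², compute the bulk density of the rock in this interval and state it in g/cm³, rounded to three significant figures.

1.58 g/cm³

ρ = (dP/dz)/g = 2.56 MPa/km / 1.62 m/s² = 2560.0 Pa/m / 1.62 m/s² = 1580.2 kg/m³
= 1.580 g/cm³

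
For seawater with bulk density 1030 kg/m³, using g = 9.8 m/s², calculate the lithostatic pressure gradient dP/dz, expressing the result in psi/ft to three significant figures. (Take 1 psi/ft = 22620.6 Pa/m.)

dP/dz = ρg = 1030 kg/m³ × 9.8 m/s² = 10094 Pa/m
= 10094 Pa/m × (1 psi/ft / 22621 Pa/m) = 0.44623 psi/ft

0.446 psi/ft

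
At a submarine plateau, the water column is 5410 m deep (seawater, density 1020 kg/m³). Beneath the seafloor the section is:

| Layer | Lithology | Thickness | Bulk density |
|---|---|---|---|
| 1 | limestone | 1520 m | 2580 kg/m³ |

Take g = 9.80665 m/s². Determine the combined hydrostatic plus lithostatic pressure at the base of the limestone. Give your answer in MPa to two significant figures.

93 MPa

seawater: 1020 kg/m³ × 9.80665 m/s² × 5410 m = 5.412×10^7 Pa = 54.12 MPa
limestone: 2580 kg/m³ × 9.80665 m/s² × 1520 m = 3.846×10^7 Pa = 38.46 MPa
Total = 54.12 + 38.46 = 92.573 MPa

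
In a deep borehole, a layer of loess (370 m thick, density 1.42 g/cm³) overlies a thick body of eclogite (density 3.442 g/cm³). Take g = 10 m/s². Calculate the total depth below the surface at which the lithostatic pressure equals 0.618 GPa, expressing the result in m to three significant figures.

Pressure at base of upper layers: 1420×10×370 = 5.254×10^6 Pa = 5.254×10^-3 GPa
Remaining pressure to be supplied by eclogite: 6.180×10^8 − 5.254×10^6 = 6.127×10^8 Pa
Additional depth in eclogite = 6.127×10^8 Pa / (3442 kg/m³ × 10 m/s²) = 17802 m
Total depth = 370 m + 17802 m = 18172 m

18200 m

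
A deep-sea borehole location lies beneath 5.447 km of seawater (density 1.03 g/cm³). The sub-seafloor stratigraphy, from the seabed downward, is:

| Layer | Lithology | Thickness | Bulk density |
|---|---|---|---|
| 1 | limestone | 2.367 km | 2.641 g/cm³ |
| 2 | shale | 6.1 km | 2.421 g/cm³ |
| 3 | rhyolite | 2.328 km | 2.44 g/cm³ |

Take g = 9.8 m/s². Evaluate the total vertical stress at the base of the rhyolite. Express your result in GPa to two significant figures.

seawater: 1030 kg/m³ × 9.8 m/s² × 5447 m = 5.498×10^7 Pa = 0.05498 GPa
limestone: 2641 kg/m³ × 9.8 m/s² × 2367 m = 6.126×10^7 Pa = 0.06126 GPa
shale: 2421 kg/m³ × 9.8 m/s² × 6100 m = 1.447×10^8 Pa = 0.1447 GPa
rhyolite: 2440 kg/m³ × 9.8 m/s² × 2328 m = 5.567×10^7 Pa = 0.05567 GPa
Total = 0.05498 + 0.06126 + 0.1447 + 0.05567 = 0.31664 GPa

0.32 GPa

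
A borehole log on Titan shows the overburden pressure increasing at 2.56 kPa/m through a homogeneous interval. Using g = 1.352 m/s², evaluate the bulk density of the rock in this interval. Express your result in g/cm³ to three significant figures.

ρ = (dP/dz)/g = 2.56 kPa/m / 1.352 m/s² = 2560.0 Pa/m / 1.352 m/s² = 1893.5 kg/m³
= 1.893 g/cm³

1.89 g/cm³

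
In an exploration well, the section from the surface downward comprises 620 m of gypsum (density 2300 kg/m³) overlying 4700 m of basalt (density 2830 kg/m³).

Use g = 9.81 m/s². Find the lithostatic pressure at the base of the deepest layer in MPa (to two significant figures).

gypsum: 2300 kg/m³ × 9.81 m/s² × 620 m = 1.399×10^7 Pa = 13.99 MPa
basalt: 2830 kg/m³ × 9.81 m/s² × 4700 m = 1.305×10^8 Pa = 130.5 MPa
Total = 13.99 + 130.5 = 144.47 MPa

140 MPa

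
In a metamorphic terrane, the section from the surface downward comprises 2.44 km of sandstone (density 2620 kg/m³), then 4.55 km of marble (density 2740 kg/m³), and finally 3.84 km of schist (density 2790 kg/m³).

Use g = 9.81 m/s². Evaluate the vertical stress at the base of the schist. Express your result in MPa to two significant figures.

290 MPa

sandstone: 2620 kg/m³ × 9.81 m/s² × 2440 m = 6.271×10^7 Pa = 62.71 MPa
marble: 2740 kg/m³ × 9.81 m/s² × 4550 m = 1.223×10^8 Pa = 122.3 MPa
schist: 2790 kg/m³ × 9.81 m/s² × 3840 m = 1.051×10^8 Pa = 105.1 MPa
Total = 62.71 + 122.3 + 105.1 = 290.12 MPa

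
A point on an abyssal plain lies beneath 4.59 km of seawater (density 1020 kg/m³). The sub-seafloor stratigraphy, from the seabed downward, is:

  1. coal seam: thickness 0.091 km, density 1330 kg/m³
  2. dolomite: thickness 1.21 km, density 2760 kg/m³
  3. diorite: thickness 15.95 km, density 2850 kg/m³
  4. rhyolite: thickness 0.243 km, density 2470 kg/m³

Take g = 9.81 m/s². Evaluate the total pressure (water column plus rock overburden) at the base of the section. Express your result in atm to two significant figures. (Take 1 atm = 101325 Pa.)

seawater: 1020 kg/m³ × 9.81 m/s² × 4590 m = 4.593×10^7 Pa = 453.3 atm
coal seam: 1330 kg/m³ × 9.81 m/s² × 91 m = 1.187×10^6 Pa = 11.72 atm
dolomite: 2760 kg/m³ × 9.81 m/s² × 1210 m = 3.276×10^7 Pa = 323.3 atm
diorite: 2850 kg/m³ × 9.81 m/s² × 15950 m = 4.459×10^8 Pa = 4401 atm
rhyolite: 2470 kg/m³ × 9.81 m/s² × 243 m = 5.888×10^6 Pa = 58.11 atm
Total = 453.3 + 11.72 + 323.3 + 4401 + 58.11 = 5247.5 atm

5200 atm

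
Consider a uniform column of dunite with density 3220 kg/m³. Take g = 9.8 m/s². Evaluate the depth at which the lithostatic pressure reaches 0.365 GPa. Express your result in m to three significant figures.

11600 m

h = P/(ρg) = 0.365 GPa / (3220 kg/m³ × 9.8 m/s²) = 3.650×10^8 Pa / 31556 Pa/m = 11567 m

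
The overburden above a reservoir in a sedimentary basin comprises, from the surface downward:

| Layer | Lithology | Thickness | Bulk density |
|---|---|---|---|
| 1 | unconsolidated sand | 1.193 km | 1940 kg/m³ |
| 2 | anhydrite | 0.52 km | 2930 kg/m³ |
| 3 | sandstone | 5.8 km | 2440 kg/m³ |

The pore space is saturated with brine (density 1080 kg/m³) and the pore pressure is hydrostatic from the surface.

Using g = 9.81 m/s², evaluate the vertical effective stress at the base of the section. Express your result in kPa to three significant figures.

96900 kPa

Overburden (lithostatic) stress σ_v:
unconsolidated sand: 1940 kg/m³ × 9.81 m/s² × 1193 m = 2.270×10^7 Pa = 22.70 MPa
anhydrite: 2930 kg/m³ × 9.81 m/s² × 520 m = 1.495×10^7 Pa = 14.95 MPa
sandstone: 2440 kg/m³ × 9.81 m/s² × 5800 m = 1.388×10^8 Pa = 138.8 MPa
Total = 22.70 + 14.95 + 138.8 = 176.48 MPa
Pore pressure P_p = 1080 kg/m³ × 9.81 m/s² × 7513 m = 7.960×10^7 Pa = 79.60 MPa
Effective stress σ' = σ_v − P_p = 176.5 − 79.60 = 96.883 MPa = 96883 kPa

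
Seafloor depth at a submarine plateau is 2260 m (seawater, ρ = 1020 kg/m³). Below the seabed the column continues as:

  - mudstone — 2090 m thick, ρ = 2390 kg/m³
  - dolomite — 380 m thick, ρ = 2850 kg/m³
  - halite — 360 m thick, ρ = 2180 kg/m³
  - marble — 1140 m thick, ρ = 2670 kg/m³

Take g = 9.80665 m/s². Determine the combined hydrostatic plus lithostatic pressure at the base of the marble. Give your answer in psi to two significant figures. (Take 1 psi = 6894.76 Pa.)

17000 psi

seawater: 1020 kg/m³ × 9.80665 m/s² × 2260 m = 2.261×10^7 Pa = 3279 psi
mudstone: 2390 kg/m³ × 9.80665 m/s² × 2090 m = 4.899×10^7 Pa = 7105 psi
dolomite: 2850 kg/m³ × 9.80665 m/s² × 380 m = 1.062×10^7 Pa = 1540 psi
halite: 2180 kg/m³ × 9.80665 m/s² × 360 m = 7.696×10^6 Pa = 1116 psi
marble: 2670 kg/m³ × 9.80665 m/s² × 1140 m = 2.985×10^7 Pa = 4329 psi
Total = 3279 + 7105 + 1540 + 1116 + 4329 = 17369 psi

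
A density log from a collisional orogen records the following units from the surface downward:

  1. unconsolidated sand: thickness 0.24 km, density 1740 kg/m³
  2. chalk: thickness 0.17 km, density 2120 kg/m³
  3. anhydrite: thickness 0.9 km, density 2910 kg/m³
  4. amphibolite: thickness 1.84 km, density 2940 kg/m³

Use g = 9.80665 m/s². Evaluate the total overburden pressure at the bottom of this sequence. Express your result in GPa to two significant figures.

unconsolidated sand: 1740 kg/m³ × 9.80665 m/s² × 240 m = 4.095×10^6 Pa = 4.095×10^-3 GPa
chalk: 2120 kg/m³ × 9.80665 m/s² × 170 m = 3.534×10^6 Pa = 3.534×10^-3 GPa
anhydrite: 2910 kg/m³ × 9.80665 m/s² × 900 m = 2.568×10^7 Pa = 0.02568 GPa
amphibolite: 2940 kg/m³ × 9.80665 m/s² × 1840 m = 5.305×10^7 Pa = 0.05305 GPa
Total = 4.095×10^-3 + 3.534×10^-3 + 0.02568 + 0.05305 = 0.086363 GPa

0.086 GPa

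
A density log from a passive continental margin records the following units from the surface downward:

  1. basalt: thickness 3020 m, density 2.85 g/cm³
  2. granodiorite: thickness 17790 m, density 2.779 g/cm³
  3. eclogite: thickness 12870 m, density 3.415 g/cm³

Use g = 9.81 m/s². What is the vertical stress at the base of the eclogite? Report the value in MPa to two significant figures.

1000 MPa

basalt: 2850 kg/m³ × 9.81 m/s² × 3020 m = 8.443×10^7 Pa = 84.43 MPa
granodiorite: 2779 kg/m³ × 9.81 m/s² × 17790 m = 4.850×10^8 Pa = 485.0 MPa
eclogite: 3415 kg/m³ × 9.81 m/s² × 12870 m = 4.312×10^8 Pa = 431.2 MPa
Total = 84.43 + 485.0 + 431.2 = 1000.6 MPa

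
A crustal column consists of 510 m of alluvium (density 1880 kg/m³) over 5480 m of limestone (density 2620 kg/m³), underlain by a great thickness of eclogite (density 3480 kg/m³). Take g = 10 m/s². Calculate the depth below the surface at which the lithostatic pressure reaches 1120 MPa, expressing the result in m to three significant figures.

33800 m

Pressure at base of upper layers: 1880×10×510 + 2620×10×5480 = 1.532×10^8 Pa = 153.2 MPa
Remaining pressure to be supplied by eclogite: 1.120×10^9 − 1.532×10^8 = 9.668×10^8 Pa
Additional depth in eclogite = 9.668×10^8 Pa / (3480 kg/m³ × 10 m/s²) = 27783 m
Total depth = 5990 m + 27783 m = 33773 m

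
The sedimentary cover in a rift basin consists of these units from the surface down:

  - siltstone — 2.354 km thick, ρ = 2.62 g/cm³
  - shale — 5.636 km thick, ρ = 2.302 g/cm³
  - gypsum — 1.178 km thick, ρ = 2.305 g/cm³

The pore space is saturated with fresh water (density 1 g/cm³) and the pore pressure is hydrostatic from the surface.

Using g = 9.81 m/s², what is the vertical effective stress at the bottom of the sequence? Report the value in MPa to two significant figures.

Overburden (lithostatic) stress σ_v:
siltstone: 2620 kg/m³ × 9.81 m/s² × 2354 m = 6.050×10^7 Pa = 60.50 MPa
shale: 2302 kg/m³ × 9.81 m/s² × 5636 m = 1.273×10^8 Pa = 127.3 MPa
gypsum: 2305 kg/m³ × 9.81 m/s² × 1178 m = 2.664×10^7 Pa = 26.64 MPa
Total = 60.50 + 127.3 + 26.64 = 214.42 MPa
Pore pressure P_p = 1000 kg/m³ × 9.81 m/s² × 9168 m = 8.994×10^7 Pa = 89.94 MPa
Effective stress σ' = σ_v − P_p = 214.4 − 89.94 = 124.48 MPa

120 MPa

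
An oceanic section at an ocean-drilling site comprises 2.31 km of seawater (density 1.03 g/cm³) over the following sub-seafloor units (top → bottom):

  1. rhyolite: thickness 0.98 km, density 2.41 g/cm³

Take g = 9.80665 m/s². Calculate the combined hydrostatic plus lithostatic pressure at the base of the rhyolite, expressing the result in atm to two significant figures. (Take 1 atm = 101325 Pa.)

460 atm

seawater: 1030 kg/m³ × 9.80665 m/s² × 2310 m = 2.333×10^7 Pa = 230.3 atm
rhyolite: 2410 kg/m³ × 9.80665 m/s² × 980 m = 2.316×10^7 Pa = 228.6 atm
Total = 230.3 + 228.6 = 458.86 atm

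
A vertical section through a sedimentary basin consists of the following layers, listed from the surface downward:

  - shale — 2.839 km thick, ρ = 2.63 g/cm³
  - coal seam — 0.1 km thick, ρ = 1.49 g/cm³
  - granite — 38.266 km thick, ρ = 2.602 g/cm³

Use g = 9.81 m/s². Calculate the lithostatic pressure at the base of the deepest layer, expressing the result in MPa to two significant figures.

1100 MPa

shale: 2630 kg/m³ × 9.81 m/s² × 2839 m = 7.325×10^7 Pa = 73.25 MPa
coal seam: 1490 kg/m³ × 9.81 m/s² × 100 m = 1.462×10^6 Pa = 1.462 MPa
granite: 2602 kg/m³ × 9.81 m/s² × 38266 m = 9.768×10^8 Pa = 976.8 MPa
Total = 73.25 + 1.462 + 976.8 = 1051.5 MPa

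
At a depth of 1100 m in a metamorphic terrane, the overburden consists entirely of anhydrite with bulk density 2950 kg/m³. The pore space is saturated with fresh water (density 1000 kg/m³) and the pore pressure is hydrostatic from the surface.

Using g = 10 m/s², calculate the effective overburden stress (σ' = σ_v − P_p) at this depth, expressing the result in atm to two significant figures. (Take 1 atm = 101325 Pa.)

210 atm

Overburden (lithostatic) stress σ_v:
anhydrite: 2950 kg/m³ × 10 m/s² × 1100 m = 3.245×10^7 Pa = 32.45 MPa
Pore pressure P_p = 1000 kg/m³ × 10 m/s² × 1100 m = 1.100×10^7 Pa = 11.00 MPa
Effective stress σ' = σ_v − P_p = 32.45 − 11.00 = 21.450 MPa = 211.70 atm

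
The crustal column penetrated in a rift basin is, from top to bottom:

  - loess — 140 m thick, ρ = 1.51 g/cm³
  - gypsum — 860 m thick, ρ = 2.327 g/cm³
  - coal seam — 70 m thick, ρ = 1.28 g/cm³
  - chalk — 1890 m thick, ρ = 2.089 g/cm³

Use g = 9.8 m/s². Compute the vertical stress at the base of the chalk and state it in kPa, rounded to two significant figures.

loess: 1510 kg/m³ × 9.8 m/s² × 140 m = 2.072×10^6 Pa = 2072 kPa
gypsum: 2327 kg/m³ × 9.8 m/s² × 860 m = 1.961×10^7 Pa = 19612 kPa
coal seam: 1280 kg/m³ × 9.8 m/s² × 70 m = 8.781×10^5 Pa = 878.1 kPa
chalk: 2089 kg/m³ × 9.8 m/s² × 1890 m = 3.869×10^7 Pa = 38692 kPa
Total = 2072 + 19612 + 878.1 + 38692 = 61254 kPa

61000 kPa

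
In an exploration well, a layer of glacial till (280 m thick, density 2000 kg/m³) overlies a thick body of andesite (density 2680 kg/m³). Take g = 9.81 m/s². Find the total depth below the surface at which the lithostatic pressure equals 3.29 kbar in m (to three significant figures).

12600 m

Pressure at base of upper layers: 2000×9.81×280 = 5.494×10^6 Pa = 0.05494 kbar
Remaining pressure to be supplied by andesite: 3.290×10^8 − 5.494×10^6 = 3.235×10^8 Pa
Additional depth in andesite = 3.235×10^8 Pa / (2680 kg/m³ × 9.81 m/s²) = 12305 m
Total depth = 280 m + 12305 m = 12585 m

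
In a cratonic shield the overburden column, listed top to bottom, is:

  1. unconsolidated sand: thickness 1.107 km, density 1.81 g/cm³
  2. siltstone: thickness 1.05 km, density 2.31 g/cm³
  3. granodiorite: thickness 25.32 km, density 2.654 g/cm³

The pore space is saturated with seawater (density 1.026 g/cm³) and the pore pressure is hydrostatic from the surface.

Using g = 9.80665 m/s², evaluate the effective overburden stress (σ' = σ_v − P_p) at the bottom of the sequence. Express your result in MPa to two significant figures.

Overburden (lithostatic) stress σ_v:
unconsolidated sand: 1810 kg/m³ × 9.80665 m/s² × 1107 m = 1.965×10^7 Pa = 19.65 MPa
siltstone: 2310 kg/m³ × 9.80665 m/s² × 1050 m = 2.379×10^7 Pa = 23.79 MPa
granodiorite: 2654 kg/m³ × 9.80665 m/s² × 25320 m = 6.590×10^8 Pa = 659.0 MPa
Total = 19.65 + 23.79 + 659.0 = 702.44 MPa
Pore pressure P_p = 1026 kg/m³ × 9.80665 m/s² × 27477 m = 2.765×10^8 Pa = 276.5 MPa
Effective stress σ' = σ_v − P_p = 702.4 − 276.5 = 425.97 MPa

430 MPa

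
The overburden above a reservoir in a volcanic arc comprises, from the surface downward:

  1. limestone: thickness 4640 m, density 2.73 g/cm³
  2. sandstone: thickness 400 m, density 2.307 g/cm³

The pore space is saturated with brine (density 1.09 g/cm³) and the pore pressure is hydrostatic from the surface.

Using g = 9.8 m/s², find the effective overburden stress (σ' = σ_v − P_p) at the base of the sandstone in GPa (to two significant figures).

0.079 GPa

Overburden (lithostatic) stress σ_v:
limestone: 2730 kg/m³ × 9.8 m/s² × 4640 m = 1.241×10^8 Pa = 124.1 MPa
sandstone: 2307 kg/m³ × 9.8 m/s² × 400 m = 9.043×10^6 Pa = 9.043 MPa
Total = 124.1 + 9.043 = 133.18 MPa
Pore pressure P_p = 1090 kg/m³ × 9.8 m/s² × 5040 m = 5.384×10^7 Pa = 53.84 MPa
Effective stress σ' = σ_v − P_p = 133.2 − 53.84 = 79.345 MPa = 0.079345 GPa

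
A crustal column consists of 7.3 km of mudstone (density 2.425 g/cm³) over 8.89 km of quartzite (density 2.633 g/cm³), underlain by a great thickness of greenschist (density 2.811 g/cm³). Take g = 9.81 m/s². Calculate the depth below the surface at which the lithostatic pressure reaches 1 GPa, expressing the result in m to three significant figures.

37800 m

Pressure at base of upper layers: 2425×9.81×7300 + 2633×9.81×8890 = 4.033×10^8 Pa = 0.4033 GPa
Remaining pressure to be supplied by greenschist: 1.000×10^9 − 4.033×10^8 = 5.967×10^8 Pa
Additional depth in greenschist = 5.967×10^8 Pa / (2811 kg/m³ × 9.81 m/s²) = 21639 m
Total depth = 16190 m + 21639 m = 37829 m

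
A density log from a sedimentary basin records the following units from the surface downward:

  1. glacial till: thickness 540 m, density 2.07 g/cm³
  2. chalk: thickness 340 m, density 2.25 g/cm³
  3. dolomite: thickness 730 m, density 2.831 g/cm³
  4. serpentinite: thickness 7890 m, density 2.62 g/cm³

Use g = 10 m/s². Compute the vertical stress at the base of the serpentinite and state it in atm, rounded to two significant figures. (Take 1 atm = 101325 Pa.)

glacial till: 2070 kg/m³ × 10 m/s² × 540 m = 1.118×10^7 Pa = 110.3 atm
chalk: 2250 kg/m³ × 10 m/s² × 340 m = 7.650×10^6 Pa = 75.50 atm
dolomite: 2831 kg/m³ × 10 m/s² × 730 m = 2.067×10^7 Pa = 204.0 atm
serpentinite: 2620 kg/m³ × 10 m/s² × 7890 m = 2.067×10^8 Pa = 2040 atm
Total = 110.3 + 75.50 + 204.0 + 2040 = 2429.9 atm

2400 atm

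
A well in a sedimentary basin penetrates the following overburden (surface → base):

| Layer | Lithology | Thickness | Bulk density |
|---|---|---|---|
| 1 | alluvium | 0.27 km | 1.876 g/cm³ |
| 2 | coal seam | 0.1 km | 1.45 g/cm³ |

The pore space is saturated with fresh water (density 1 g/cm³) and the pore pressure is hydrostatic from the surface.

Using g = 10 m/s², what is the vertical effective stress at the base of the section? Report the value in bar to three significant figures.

Overburden (lithostatic) stress σ_v:
alluvium: 1876 kg/m³ × 10 m/s² × 270 m = 5.065×10^6 Pa = 5.065 MPa
coal seam: 1450 kg/m³ × 10 m/s² × 100 m = 1.450×10^6 Pa = 1.450 MPa
Total = 5.065 + 1.450 = 6.5152 MPa
Pore pressure P_p = 1000 kg/m³ × 10 m/s² × 370 m = 3.700×10^6 Pa = 3.700 MPa
Effective stress σ' = σ_v − P_p = 6.515 − 3.700 = 2.8152 MPa = 28.152 bar

28.2 bar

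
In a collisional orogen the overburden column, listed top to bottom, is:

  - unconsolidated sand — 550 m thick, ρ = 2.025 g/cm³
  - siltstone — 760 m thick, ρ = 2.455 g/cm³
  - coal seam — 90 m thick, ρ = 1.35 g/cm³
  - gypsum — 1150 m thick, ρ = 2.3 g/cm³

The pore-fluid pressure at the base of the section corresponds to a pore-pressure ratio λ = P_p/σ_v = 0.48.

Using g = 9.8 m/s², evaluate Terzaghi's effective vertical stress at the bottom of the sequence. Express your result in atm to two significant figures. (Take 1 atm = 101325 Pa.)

Overburden (lithostatic) stress σ_v:
unconsolidated sand: 2025 kg/m³ × 9.8 m/s² × 550 m = 1.091×10^7 Pa = 10.91 MPa
siltstone: 2455 kg/m³ × 9.8 m/s² × 760 m = 1.828×10^7 Pa = 18.28 MPa
coal seam: 1350 kg/m³ × 9.8 m/s² × 90 m = 1.191×10^6 Pa = 1.191 MPa
gypsum: 2300 kg/m³ × 9.8 m/s² × 1150 m = 2.592×10^7 Pa = 25.92 MPa
Total = 10.91 + 18.28 + 1.191 + 25.92 = 56.311 MPa
Pore pressure P_p = λ·σ_v = 0.48 × 56.31 MPa = 27.03 MPa
Effective stress σ' = σ_v − P_p = 56.31 − 27.03 = 29.282 MPa = 288.99 atm

290 atm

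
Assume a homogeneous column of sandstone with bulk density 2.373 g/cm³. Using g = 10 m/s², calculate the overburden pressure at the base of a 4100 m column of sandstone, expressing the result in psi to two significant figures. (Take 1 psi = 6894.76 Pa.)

sandstone: 2373 kg/m³ × 10 m/s² × 4100 m = 9.729×10^7 Pa = 14111 psi

14000 psi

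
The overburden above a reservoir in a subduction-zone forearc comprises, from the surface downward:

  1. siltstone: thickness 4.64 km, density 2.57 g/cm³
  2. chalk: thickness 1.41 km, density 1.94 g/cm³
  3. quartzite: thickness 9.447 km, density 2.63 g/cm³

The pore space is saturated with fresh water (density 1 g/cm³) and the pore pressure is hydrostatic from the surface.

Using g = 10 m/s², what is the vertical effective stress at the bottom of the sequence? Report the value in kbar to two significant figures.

2.4 kbar

Overburden (lithostatic) stress σ_v:
siltstone: 2570 kg/m³ × 10 m/s² × 4640 m = 1.192×10^8 Pa = 119.2 MPa
chalk: 1940 kg/m³ × 10 m/s² × 1410 m = 2.735×10^7 Pa = 27.35 MPa
quartzite: 2630 kg/m³ × 10 m/s² × 9447 m = 2.485×10^8 Pa = 248.5 MPa
Total = 119.2 + 27.35 + 248.5 = 395.06 MPa
Pore pressure P_p = 1000 kg/m³ × 10 m/s² × 15497 m = 1.550×10^8 Pa = 155.0 MPa
Effective stress σ' = σ_v − P_p = 395.1 − 155.0 = 240.09 MPa = 2.4009 kbar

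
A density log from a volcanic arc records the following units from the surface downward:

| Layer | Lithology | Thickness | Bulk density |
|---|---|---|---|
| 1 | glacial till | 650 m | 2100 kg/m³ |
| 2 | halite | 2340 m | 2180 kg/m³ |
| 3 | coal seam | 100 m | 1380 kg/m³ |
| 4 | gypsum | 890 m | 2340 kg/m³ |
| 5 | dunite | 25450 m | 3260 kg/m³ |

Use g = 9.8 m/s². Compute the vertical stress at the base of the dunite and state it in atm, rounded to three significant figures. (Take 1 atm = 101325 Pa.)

glacial till: 2100 kg/m³ × 9.8 m/s² × 650 m = 1.338×10^7 Pa = 132.0 atm
halite: 2180 kg/m³ × 9.8 m/s² × 2340 m = 4.999×10^7 Pa = 493.4 atm
coal seam: 1380 kg/m³ × 9.8 m/s² × 100 m = 1.352×10^6 Pa = 13.35 atm
gypsum: 2340 kg/m³ × 9.8 m/s² × 890 m = 2.041×10^7 Pa = 201.4 atm
dunite: 3260 kg/m³ × 9.8 m/s² × 25450 m = 8.131×10^8 Pa = 8024 atm
Total = 132.0 + 493.4 + 13.35 + 201.4 + 8024 = 8864.6 atm

8860 atm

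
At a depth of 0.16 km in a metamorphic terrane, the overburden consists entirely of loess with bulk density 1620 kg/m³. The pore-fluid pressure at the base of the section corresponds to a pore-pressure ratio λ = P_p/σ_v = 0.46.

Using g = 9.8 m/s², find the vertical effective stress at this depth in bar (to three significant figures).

13.7 bar

Overburden (lithostatic) stress σ_v:
loess: 1620 kg/m³ × 9.8 m/s² × 160 m = 2.540×10^6 Pa = 2.540 MPa
Pore pressure P_p = λ·σ_v = 0.46 × 2.540 MPa = 1.168 MPa
Effective stress σ' = σ_v − P_p = 2.540 − 1.168 = 1.3717 MPa = 13.717 bar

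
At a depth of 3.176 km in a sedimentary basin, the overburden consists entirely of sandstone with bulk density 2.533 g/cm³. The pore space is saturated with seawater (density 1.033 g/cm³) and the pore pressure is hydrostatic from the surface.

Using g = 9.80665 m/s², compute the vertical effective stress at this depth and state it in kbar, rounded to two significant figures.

0.47 kbar

Overburden (lithostatic) stress σ_v:
sandstone: 2533 kg/m³ × 9.80665 m/s² × 3176 m = 7.889×10^7 Pa = 78.89 MPa
Pore pressure P_p = 1033 kg/m³ × 9.80665 m/s² × 3176 m = 3.217×10^7 Pa = 32.17 MPa
Effective stress σ' = σ_v − P_p = 78.89 − 32.17 = 46.719 MPa = 0.46719 kbar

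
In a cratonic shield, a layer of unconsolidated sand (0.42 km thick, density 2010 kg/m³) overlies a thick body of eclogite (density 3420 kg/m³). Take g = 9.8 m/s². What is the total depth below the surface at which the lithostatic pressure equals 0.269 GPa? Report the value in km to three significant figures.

Pressure at base of upper layers: 2010×9.8×420 = 8.273×10^6 Pa = 8.273×10^-3 GPa
Remaining pressure to be supplied by eclogite: 2.690×10^8 − 8.273×10^6 = 2.607×10^8 Pa
Additional depth in eclogite = 2.607×10^8 Pa / (3420 kg/m³ × 9.8 m/s²) = 7779.2 m
Total depth = 420 m + 7779.2 m = 8199.2 m
= 8.1992 km

8.20 km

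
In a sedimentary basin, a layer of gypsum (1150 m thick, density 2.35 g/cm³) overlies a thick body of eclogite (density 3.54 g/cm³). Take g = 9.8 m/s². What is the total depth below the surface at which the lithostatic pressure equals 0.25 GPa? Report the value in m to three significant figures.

Pressure at base of upper layers: 2350×9.8×1150 = 2.648×10^7 Pa = 0.02648 GPa
Remaining pressure to be supplied by eclogite: 2.500×10^8 − 2.648×10^7 = 2.235×10^8 Pa
Additional depth in eclogite = 2.235×10^8 Pa / (3540 kg/m³ × 9.8 m/s²) = 6442.9 m
Total depth = 1150 m + 6442.9 m = 7592.9 m

7590 m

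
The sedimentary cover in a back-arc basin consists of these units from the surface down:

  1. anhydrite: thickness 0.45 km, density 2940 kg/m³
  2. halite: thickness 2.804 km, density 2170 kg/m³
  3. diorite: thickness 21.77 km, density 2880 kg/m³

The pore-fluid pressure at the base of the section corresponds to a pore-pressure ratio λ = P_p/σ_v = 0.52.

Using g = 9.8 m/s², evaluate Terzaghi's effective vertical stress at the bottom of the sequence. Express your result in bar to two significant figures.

3300 bar

Overburden (lithostatic) stress σ_v:
anhydrite: 2940 kg/m³ × 9.8 m/s² × 450 m = 1.297×10^7 Pa = 12.97 MPa
halite: 2170 kg/m³ × 9.8 m/s² × 2804 m = 5.963×10^7 Pa = 59.63 MPa
diorite: 2880 kg/m³ × 9.8 m/s² × 21770 m = 6.144×10^8 Pa = 614.4 MPa
Total = 12.97 + 59.63 + 614.4 = 687.03 MPa
Pore pressure P_p = λ·σ_v = 0.52 × 687.0 MPa = 357.3 MPa
Effective stress σ' = σ_v − P_p = 687.0 − 357.3 = 329.78 MPa = 3297.8 bar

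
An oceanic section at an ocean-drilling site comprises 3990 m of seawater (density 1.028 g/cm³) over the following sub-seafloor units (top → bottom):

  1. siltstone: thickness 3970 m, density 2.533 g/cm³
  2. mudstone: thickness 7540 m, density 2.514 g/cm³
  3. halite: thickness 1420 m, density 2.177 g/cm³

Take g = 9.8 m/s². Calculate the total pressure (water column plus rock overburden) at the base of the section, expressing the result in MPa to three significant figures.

seawater: 1028 kg/m³ × 9.8 m/s² × 3990 m = 4.020×10^7 Pa = 40.20 MPa
siltstone: 2533 kg/m³ × 9.8 m/s² × 3970 m = 9.855×10^7 Pa = 98.55 MPa
mudstone: 2514 kg/m³ × 9.8 m/s² × 7540 m = 1.858×10^8 Pa = 185.8 MPa
halite: 2177 kg/m³ × 9.8 m/s² × 1420 m = 3.030×10^7 Pa = 30.30 MPa
Total = 40.20 + 98.55 + 185.8 + 30.30 = 354.81 MPa

355 MPa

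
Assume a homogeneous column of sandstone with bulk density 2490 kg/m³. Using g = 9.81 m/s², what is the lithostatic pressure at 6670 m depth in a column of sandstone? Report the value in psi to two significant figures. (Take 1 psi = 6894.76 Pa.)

sandstone: 2490 kg/m³ × 9.81 m/s² × 6670 m = 1.629×10^8 Pa = 23631 psi

24000 psi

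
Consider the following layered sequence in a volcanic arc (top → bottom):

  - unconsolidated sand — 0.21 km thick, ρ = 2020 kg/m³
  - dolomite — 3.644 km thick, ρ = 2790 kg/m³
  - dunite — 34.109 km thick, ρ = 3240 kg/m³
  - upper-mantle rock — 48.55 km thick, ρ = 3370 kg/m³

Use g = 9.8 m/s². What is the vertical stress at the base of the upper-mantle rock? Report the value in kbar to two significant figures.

28 kbar

unconsolidated sand: 2020 kg/m³ × 9.8 m/s² × 210 m = 4.157×10^6 Pa = 0.04157 kbar
dolomite: 2790 kg/m³ × 9.8 m/s² × 3644 m = 9.963×10^7 Pa = 0.9963 kbar
dunite: 3240 kg/m³ × 9.8 m/s² × 34109 m = 1.083×10^9 Pa = 10.83 kbar
upper-mantle rock: 3370 kg/m³ × 9.8 m/s² × 48550 m = 1.603×10^9 Pa = 16.03 kbar
Total = 0.04157 + 0.9963 + 10.83 + 16.03 = 27.902 kbar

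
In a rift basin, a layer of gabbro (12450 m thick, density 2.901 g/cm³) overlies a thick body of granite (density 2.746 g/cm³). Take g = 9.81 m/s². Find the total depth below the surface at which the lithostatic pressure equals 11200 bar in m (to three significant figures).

Pressure at base of upper layers: 2901×9.81×12450 = 3.543×10^8 Pa = 3543 bar
Remaining pressure to be supplied by granite: 1.120×10^9 − 3.543×10^8 = 7.657×10^8 Pa
Additional depth in granite = 7.657×10^8 Pa / (2746 kg/m³ × 9.81 m/s²) = 28424 m
Total depth = 12450 m + 28424 m = 40874 m

40900 m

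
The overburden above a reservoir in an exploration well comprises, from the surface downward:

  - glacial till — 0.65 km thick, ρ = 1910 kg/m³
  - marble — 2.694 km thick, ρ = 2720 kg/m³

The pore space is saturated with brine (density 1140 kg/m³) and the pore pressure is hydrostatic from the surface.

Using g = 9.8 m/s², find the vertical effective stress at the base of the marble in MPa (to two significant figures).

Overburden (lithostatic) stress σ_v:
glacial till: 1910 kg/m³ × 9.8 m/s² × 650 m = 1.217×10^7 Pa = 12.17 MPa
marble: 2720 kg/m³ × 9.8 m/s² × 2694 m = 7.181×10^7 Pa = 71.81 MPa
Total = 12.17 + 71.81 = 83.978 MPa
Pore pressure P_p = 1140 kg/m³ × 9.8 m/s² × 3344 m = 3.736×10^7 Pa = 37.36 MPa
Effective stress σ' = σ_v − P_p = 83.98 − 37.36 = 46.619 MPa

47 MPa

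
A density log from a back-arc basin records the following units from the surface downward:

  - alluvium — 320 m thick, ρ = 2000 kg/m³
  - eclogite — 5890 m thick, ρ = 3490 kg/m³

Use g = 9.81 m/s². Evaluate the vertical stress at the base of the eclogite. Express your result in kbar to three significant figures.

alluvium: 2000 kg/m³ × 9.81 m/s² × 320 m = 6.278×10^6 Pa = 0.06278 kbar
eclogite: 3490 kg/m³ × 9.81 m/s² × 5890 m = 2.017×10^8 Pa = 2.017 kbar
Total = 0.06278 + 2.017 = 2.0793 kbar

2.08 kbar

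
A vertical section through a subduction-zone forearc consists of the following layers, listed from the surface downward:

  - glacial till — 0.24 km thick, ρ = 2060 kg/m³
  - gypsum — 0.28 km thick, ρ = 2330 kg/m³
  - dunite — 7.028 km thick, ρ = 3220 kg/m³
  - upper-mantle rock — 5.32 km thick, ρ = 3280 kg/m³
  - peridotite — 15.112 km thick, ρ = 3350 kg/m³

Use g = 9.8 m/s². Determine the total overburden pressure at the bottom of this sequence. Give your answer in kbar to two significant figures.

glacial till: 2060 kg/m³ × 9.8 m/s² × 240 m = 4.845×10^6 Pa = 0.04845 kbar
gypsum: 2330 kg/m³ × 9.8 m/s² × 280 m = 6.394×10^6 Pa = 0.06394 kbar
dunite: 3220 kg/m³ × 9.8 m/s² × 7028 m = 2.218×10^8 Pa = 2.218 kbar
upper-mantle rock: 3280 kg/m³ × 9.8 m/s² × 5320 m = 1.710×10^8 Pa = 1.710 kbar
peridotite: 3350 kg/m³ × 9.8 m/s² × 15112 m = 4.961×10^8 Pa = 4.961 kbar
Total = 0.04845 + 0.06394 + 2.218 + 1.710 + 4.961 = 9.0015 kbar

9.0 kbar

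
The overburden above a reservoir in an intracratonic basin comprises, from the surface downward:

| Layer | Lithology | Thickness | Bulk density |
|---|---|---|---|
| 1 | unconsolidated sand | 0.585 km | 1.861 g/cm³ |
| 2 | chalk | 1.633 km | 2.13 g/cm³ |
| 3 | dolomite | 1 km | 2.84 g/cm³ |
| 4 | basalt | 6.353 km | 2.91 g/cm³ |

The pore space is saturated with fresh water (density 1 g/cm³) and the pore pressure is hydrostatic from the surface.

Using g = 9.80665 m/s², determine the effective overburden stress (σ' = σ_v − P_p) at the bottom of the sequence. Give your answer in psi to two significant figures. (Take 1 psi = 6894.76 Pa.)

23000 psi

Overburden (lithostatic) stress σ_v:
unconsolidated sand: 1861 kg/m³ × 9.80665 m/s² × 585 m = 1.068×10^7 Pa = 10.68 MPa
chalk: 2130 kg/m³ × 9.80665 m/s² × 1633 m = 3.411×10^7 Pa = 34.11 MPa
dolomite: 2840 kg/m³ × 9.80665 m/s² × 1000 m = 2.785×10^7 Pa = 27.85 MPa
basalt: 2910 kg/m³ × 9.80665 m/s² × 6353 m = 1.813×10^8 Pa = 181.3 MPa
Total = 10.68 + 34.11 + 27.85 + 181.3 = 253.94 MPa
Pore pressure P_p = 1000 kg/m³ × 9.80665 m/s² × 9571 m = 9.386×10^7 Pa = 93.86 MPa
Effective stress σ' = σ_v − P_p = 253.9 − 93.86 = 160.08 MPa = 23217 psi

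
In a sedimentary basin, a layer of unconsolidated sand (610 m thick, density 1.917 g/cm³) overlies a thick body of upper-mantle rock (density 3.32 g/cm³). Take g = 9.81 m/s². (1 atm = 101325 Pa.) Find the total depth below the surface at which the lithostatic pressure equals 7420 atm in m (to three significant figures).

23300 m

Pressure at base of upper layers: 1917×9.81×610 = 1.147×10^7 Pa = 113.2 atm
Remaining pressure to be supplied by upper-mantle rock: 7.518×10^8 − 1.147×10^7 = 7.404×10^8 Pa
Additional depth in upper-mantle rock = 7.404×10^8 Pa / (3320 kg/m³ × 9.81 m/s²) = 22732 m
Total depth = 610 m + 22732 m = 23342 m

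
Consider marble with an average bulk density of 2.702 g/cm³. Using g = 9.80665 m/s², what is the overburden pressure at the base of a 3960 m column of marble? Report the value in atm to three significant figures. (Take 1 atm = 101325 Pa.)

marble: 2702 kg/m³ × 9.80665 m/s² × 3960 m = 1.049×10^8 Pa = 1036 atm

1040 atm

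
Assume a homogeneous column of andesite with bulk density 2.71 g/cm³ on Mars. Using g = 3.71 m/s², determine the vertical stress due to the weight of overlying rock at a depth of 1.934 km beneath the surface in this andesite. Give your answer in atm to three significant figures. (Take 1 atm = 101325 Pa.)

192 atm

andesite: 2710 kg/m³ × 3.71 m/s² × 1934 m = 1.944×10^7 Pa = 191.9 atm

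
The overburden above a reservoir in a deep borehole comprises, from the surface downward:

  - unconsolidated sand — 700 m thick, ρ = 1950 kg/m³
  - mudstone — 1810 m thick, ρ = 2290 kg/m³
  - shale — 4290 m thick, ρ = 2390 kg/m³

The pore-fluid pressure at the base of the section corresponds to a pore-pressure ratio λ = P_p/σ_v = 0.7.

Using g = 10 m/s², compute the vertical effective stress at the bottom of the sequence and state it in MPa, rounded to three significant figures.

47.3 MPa

Overburden (lithostatic) stress σ_v:
unconsolidated sand: 1950 kg/m³ × 10 m/s² × 700 m = 1.365×10^7 Pa = 13.65 MPa
mudstone: 2290 kg/m³ × 10 m/s² × 1810 m = 4.145×10^7 Pa = 41.45 MPa
shale: 2390 kg/m³ × 10 m/s² × 4290 m = 1.025×10^8 Pa = 102.5 MPa
Total = 13.65 + 41.45 + 102.5 = 157.63 MPa
Pore pressure P_p = λ·σ_v = 0.7 × 157.6 MPa = 110.3 MPa
Effective stress σ' = σ_v − P_p = 157.6 − 110.3 = 47.289 MPa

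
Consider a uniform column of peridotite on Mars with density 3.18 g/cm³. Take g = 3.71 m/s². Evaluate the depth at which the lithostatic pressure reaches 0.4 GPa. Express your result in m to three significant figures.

33900 m

h = P/(ρg) = 0.4 GPa / (3180 kg/m³ × 3.71 m/s²) = 4.000×10^8 Pa / 11798 Pa/m = 33905 m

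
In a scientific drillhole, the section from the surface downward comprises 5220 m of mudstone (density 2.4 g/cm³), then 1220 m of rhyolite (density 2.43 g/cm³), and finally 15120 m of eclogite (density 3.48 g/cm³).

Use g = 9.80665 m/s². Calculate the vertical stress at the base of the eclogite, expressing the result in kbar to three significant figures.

mudstone: 2400 kg/m³ × 9.80665 m/s² × 5220 m = 1.229×10^8 Pa = 1.229 kbar
rhyolite: 2430 kg/m³ × 9.80665 m/s² × 1220 m = 2.907×10^7 Pa = 0.2907 kbar
eclogite: 3480 kg/m³ × 9.80665 m/s² × 15120 m = 5.160×10^8 Pa = 5.160 kbar
Total = 1.229 + 0.2907 + 5.160 = 6.6793 kbar

6.68 kbar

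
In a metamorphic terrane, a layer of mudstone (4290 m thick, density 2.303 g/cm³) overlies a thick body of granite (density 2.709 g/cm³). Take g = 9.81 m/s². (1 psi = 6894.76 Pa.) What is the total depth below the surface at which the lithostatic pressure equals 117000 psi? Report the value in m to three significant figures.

31000 m

Pressure at base of upper layers: 2303×9.81×4290 = 9.692×10^7 Pa = 14057 psi
Remaining pressure to be supplied by granite: 8.067×10^8 − 9.692×10^7 = 7.098×10^8 Pa
Additional depth in granite = 7.098×10^8 Pa / (2709 kg/m³ × 9.81 m/s²) = 26708 m
Total depth = 4290 m + 26708 m = 30998 m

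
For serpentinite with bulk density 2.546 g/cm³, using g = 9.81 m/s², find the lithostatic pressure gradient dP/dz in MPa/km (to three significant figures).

dP/dz = ρg = 2546 kg/m³ × 9.81 m/s² = 24976 Pa/m
= 24976 Pa/m × (1 MPa/km / 1000.0 Pa/m) = 24.976 MPa/km

25.0 MPa/km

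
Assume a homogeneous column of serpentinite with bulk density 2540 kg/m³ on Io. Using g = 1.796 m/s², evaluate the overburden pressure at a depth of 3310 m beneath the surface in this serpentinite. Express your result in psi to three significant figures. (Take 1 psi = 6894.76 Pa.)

serpentinite: 2540 kg/m³ × 1.796 m/s² × 3310 m = 1.510×10^7 Pa = 2190 psi

2190 psi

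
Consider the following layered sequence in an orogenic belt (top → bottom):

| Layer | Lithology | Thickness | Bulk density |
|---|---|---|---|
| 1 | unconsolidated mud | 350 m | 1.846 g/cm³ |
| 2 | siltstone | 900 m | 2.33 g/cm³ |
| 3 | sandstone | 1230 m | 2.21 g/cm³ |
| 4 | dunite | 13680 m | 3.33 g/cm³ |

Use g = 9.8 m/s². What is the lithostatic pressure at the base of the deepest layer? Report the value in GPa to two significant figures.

0.50 GPa

unconsolidated mud: 1846 kg/m³ × 9.8 m/s² × 350 m = 6.332×10^6 Pa = 6.332×10^-3 GPa
siltstone: 2330 kg/m³ × 9.8 m/s² × 900 m = 2.055×10^7 Pa = 0.02055 GPa
sandstone: 2210 kg/m³ × 9.8 m/s² × 1230 m = 2.664×10^7 Pa = 0.02664 GPa
dunite: 3330 kg/m³ × 9.8 m/s² × 13680 m = 4.464×10^8 Pa = 0.4464 GPa
Total = 6.332×10^-3 + 0.02055 + 0.02664 + 0.4464 = 0.49995 GPa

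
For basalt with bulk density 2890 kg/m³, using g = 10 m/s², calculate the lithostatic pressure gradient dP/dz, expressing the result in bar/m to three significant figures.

dP/dz = ρg = 2890 kg/m³ × 10 m/s² = 28900 Pa/m
= 28900 Pa/m × (1 bar/m / 1.0000×10^5 Pa/m) = 0.28900 bar/m

0.289 bar/m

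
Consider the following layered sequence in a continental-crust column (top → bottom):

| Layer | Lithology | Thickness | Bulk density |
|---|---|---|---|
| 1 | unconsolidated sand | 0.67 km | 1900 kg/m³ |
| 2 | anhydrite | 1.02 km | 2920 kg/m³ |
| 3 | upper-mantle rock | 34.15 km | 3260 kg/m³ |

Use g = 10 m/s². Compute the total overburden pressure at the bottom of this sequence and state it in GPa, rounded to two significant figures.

unconsolidated sand: 1900 kg/m³ × 10 m/s² × 670 m = 1.273×10^7 Pa = 0.01273 GPa
anhydrite: 2920 kg/m³ × 10 m/s² × 1020 m = 2.978×10^7 Pa = 0.02978 GPa
upper-mantle rock: 3260 kg/m³ × 10 m/s² × 34150 m = 1.113×10^9 Pa = 1.113 GPa
Total = 0.01273 + 0.02978 + 1.113 = 1.1558 GPa

1.2 GPa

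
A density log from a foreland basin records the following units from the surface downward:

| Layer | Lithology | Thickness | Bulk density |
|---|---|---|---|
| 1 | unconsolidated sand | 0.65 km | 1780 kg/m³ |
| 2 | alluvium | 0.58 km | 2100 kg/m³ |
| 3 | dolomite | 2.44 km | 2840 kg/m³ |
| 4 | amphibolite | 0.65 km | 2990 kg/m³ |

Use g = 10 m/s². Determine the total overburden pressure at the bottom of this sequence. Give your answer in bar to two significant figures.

1100 bar

unconsolidated sand: 1780 kg/m³ × 10 m/s² × 650 m = 1.157×10^7 Pa = 115.7 bar
alluvium: 2100 kg/m³ × 10 m/s² × 580 m = 1.218×10^7 Pa = 121.8 bar
dolomite: 2840 kg/m³ × 10 m/s² × 2440 m = 6.930×10^7 Pa = 693.0 bar
amphibolite: 2990 kg/m³ × 10 m/s² × 650 m = 1.944×10^7 Pa = 194.3 bar
Total = 115.7 + 121.8 + 693.0 + 194.3 = 1124.8 bar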